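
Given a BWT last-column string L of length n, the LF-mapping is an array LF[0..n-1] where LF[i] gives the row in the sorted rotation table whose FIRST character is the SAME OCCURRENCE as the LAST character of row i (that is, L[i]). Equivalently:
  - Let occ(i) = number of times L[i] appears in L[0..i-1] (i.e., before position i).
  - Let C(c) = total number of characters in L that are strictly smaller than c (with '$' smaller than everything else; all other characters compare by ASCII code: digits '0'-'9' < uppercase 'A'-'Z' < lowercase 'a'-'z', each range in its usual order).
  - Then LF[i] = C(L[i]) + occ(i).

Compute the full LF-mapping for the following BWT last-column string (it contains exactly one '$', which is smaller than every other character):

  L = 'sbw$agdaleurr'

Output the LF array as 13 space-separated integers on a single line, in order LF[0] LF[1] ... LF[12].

Answer: 10 3 12 0 1 6 4 2 7 5 11 8 9

Derivation:
Char counts: '$':1, 'a':2, 'b':1, 'd':1, 'e':1, 'g':1, 'l':1, 'r':2, 's':1, 'u':1, 'w':1
C (first-col start): C('$')=0, C('a')=1, C('b')=3, C('d')=4, C('e')=5, C('g')=6, C('l')=7, C('r')=8, C('s')=10, C('u')=11, C('w')=12
L[0]='s': occ=0, LF[0]=C('s')+0=10+0=10
L[1]='b': occ=0, LF[1]=C('b')+0=3+0=3
L[2]='w': occ=0, LF[2]=C('w')+0=12+0=12
L[3]='$': occ=0, LF[3]=C('$')+0=0+0=0
L[4]='a': occ=0, LF[4]=C('a')+0=1+0=1
L[5]='g': occ=0, LF[5]=C('g')+0=6+0=6
L[6]='d': occ=0, LF[6]=C('d')+0=4+0=4
L[7]='a': occ=1, LF[7]=C('a')+1=1+1=2
L[8]='l': occ=0, LF[8]=C('l')+0=7+0=7
L[9]='e': occ=0, LF[9]=C('e')+0=5+0=5
L[10]='u': occ=0, LF[10]=C('u')+0=11+0=11
L[11]='r': occ=0, LF[11]=C('r')+0=8+0=8
L[12]='r': occ=1, LF[12]=C('r')+1=8+1=9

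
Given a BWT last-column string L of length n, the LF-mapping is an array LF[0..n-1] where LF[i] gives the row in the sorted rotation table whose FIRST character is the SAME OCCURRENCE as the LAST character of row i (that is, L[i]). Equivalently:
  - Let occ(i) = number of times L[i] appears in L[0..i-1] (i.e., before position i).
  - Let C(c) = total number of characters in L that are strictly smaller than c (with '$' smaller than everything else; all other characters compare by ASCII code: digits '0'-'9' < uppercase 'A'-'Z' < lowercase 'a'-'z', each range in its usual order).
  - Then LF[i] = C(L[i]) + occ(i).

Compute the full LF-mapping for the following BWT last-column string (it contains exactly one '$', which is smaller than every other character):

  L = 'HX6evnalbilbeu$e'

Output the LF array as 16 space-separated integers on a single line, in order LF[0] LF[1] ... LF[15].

Char counts: '$':1, '6':1, 'H':1, 'X':1, 'a':1, 'b':2, 'e':3, 'i':1, 'l':2, 'n':1, 'u':1, 'v':1
C (first-col start): C('$')=0, C('6')=1, C('H')=2, C('X')=3, C('a')=4, C('b')=5, C('e')=7, C('i')=10, C('l')=11, C('n')=13, C('u')=14, C('v')=15
L[0]='H': occ=0, LF[0]=C('H')+0=2+0=2
L[1]='X': occ=0, LF[1]=C('X')+0=3+0=3
L[2]='6': occ=0, LF[2]=C('6')+0=1+0=1
L[3]='e': occ=0, LF[3]=C('e')+0=7+0=7
L[4]='v': occ=0, LF[4]=C('v')+0=15+0=15
L[5]='n': occ=0, LF[5]=C('n')+0=13+0=13
L[6]='a': occ=0, LF[6]=C('a')+0=4+0=4
L[7]='l': occ=0, LF[7]=C('l')+0=11+0=11
L[8]='b': occ=0, LF[8]=C('b')+0=5+0=5
L[9]='i': occ=0, LF[9]=C('i')+0=10+0=10
L[10]='l': occ=1, LF[10]=C('l')+1=11+1=12
L[11]='b': occ=1, LF[11]=C('b')+1=5+1=6
L[12]='e': occ=1, LF[12]=C('e')+1=7+1=8
L[13]='u': occ=0, LF[13]=C('u')+0=14+0=14
L[14]='$': occ=0, LF[14]=C('$')+0=0+0=0
L[15]='e': occ=2, LF[15]=C('e')+2=7+2=9

Answer: 2 3 1 7 15 13 4 11 5 10 12 6 8 14 0 9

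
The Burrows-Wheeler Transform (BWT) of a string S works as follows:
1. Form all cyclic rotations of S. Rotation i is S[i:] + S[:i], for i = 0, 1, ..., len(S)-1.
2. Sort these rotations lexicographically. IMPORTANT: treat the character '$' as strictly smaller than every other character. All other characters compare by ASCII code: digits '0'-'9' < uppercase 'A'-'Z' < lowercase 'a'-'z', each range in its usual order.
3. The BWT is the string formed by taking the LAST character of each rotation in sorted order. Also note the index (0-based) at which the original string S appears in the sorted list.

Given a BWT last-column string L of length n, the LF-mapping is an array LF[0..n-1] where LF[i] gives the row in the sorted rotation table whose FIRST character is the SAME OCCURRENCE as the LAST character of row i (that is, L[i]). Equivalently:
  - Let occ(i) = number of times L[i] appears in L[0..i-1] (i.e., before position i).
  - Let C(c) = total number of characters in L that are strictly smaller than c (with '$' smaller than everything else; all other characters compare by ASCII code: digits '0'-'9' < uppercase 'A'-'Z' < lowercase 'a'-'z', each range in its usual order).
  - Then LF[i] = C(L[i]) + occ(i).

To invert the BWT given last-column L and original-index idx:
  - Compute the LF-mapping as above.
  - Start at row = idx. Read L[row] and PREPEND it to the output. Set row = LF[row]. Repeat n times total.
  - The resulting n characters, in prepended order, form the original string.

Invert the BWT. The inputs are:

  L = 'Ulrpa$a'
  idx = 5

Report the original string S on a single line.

Answer: paralU$

Derivation:
LF mapping: 1 4 6 5 2 0 3
Walk LF starting at row 5, prepending L[row]:
  step 1: row=5, L[5]='$', prepend. Next row=LF[5]=0
  step 2: row=0, L[0]='U', prepend. Next row=LF[0]=1
  step 3: row=1, L[1]='l', prepend. Next row=LF[1]=4
  step 4: row=4, L[4]='a', prepend. Next row=LF[4]=2
  step 5: row=2, L[2]='r', prepend. Next row=LF[2]=6
  step 6: row=6, L[6]='a', prepend. Next row=LF[6]=3
  step 7: row=3, L[3]='p', prepend. Next row=LF[3]=5
Reversed output: paralU$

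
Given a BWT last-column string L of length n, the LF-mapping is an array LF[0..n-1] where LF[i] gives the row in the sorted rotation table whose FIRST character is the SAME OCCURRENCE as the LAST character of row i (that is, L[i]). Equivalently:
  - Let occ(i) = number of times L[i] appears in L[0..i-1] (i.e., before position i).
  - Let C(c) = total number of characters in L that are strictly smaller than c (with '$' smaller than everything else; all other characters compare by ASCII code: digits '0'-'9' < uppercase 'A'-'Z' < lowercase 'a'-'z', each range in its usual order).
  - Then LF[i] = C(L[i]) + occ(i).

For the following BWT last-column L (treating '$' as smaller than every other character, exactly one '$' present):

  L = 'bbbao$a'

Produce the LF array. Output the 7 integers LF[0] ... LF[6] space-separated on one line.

Answer: 3 4 5 1 6 0 2

Derivation:
Char counts: '$':1, 'a':2, 'b':3, 'o':1
C (first-col start): C('$')=0, C('a')=1, C('b')=3, C('o')=6
L[0]='b': occ=0, LF[0]=C('b')+0=3+0=3
L[1]='b': occ=1, LF[1]=C('b')+1=3+1=4
L[2]='b': occ=2, LF[2]=C('b')+2=3+2=5
L[3]='a': occ=0, LF[3]=C('a')+0=1+0=1
L[4]='o': occ=0, LF[4]=C('o')+0=6+0=6
L[5]='$': occ=0, LF[5]=C('$')+0=0+0=0
L[6]='a': occ=1, LF[6]=C('a')+1=1+1=2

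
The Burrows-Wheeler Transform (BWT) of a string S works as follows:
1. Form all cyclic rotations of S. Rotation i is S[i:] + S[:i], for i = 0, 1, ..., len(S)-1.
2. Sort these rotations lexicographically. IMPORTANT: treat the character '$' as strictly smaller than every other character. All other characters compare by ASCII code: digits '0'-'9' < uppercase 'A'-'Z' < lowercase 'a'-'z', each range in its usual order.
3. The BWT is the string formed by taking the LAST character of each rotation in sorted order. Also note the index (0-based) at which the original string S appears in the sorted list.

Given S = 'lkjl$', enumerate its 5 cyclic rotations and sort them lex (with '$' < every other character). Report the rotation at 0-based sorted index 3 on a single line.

Answer: l$lkj

Derivation:
All 5 rotations (rotation i = S[i:]+S[:i]):
  rot[0] = lkjl$
  rot[1] = kjl$l
  rot[2] = jl$lk
  rot[3] = l$lkj
  rot[4] = $lkjl
Sorted (with $ < everything):
  sorted[0] = $lkjl
  sorted[1] = jl$lk
  sorted[2] = kjl$l
  sorted[3] = l$lkj
  sorted[4] = lkjl$
sorted[3] = l$lkj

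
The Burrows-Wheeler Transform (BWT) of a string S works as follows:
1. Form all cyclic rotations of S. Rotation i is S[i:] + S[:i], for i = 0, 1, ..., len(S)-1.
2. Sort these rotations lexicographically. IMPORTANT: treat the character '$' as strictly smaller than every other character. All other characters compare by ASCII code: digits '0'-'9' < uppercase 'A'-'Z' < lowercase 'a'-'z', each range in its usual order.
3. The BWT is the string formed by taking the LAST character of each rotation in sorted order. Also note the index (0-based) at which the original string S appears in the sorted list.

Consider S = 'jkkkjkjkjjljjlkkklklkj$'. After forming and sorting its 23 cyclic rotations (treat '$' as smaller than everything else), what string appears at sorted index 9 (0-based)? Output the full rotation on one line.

All 23 rotations (rotation i = S[i:]+S[:i]):
  rot[0] = jkkkjkjkjjljjlkkklklkj$
  rot[1] = kkkjkjkjjljjlkkklklkj$j
  rot[2] = kkjkjkjjljjlkkklklkj$jk
  rot[3] = kjkjkjjljjlkkklklkj$jkk
  rot[4] = jkjkjjljjlkkklklkj$jkkk
  rot[5] = kjkjjljjlkkklklkj$jkkkj
  rot[6] = jkjjljjlkkklklkj$jkkkjk
  rot[7] = kjjljjlkkklklkj$jkkkjkj
  rot[8] = jjljjlkkklklkj$jkkkjkjk
  rot[9] = jljjlkkklklkj$jkkkjkjkj
  rot[10] = ljjlkkklklkj$jkkkjkjkjj
  rot[11] = jjlkkklklkj$jkkkjkjkjjl
  rot[12] = jlkkklklkj$jkkkjkjkjjlj
  rot[13] = lkkklklkj$jkkkjkjkjjljj
  rot[14] = kkklklkj$jkkkjkjkjjljjl
  rot[15] = kklklkj$jkkkjkjkjjljjlk
  rot[16] = klklkj$jkkkjkjkjjljjlkk
  rot[17] = lklkj$jkkkjkjkjjljjlkkk
  rot[18] = klkj$jkkkjkjkjjljjlkkkl
  rot[19] = lkj$jkkkjkjkjjljjlkkklk
  rot[20] = kj$jkkkjkjkjjljjlkkklkl
  rot[21] = j$jkkkjkjkjjljjlkkklklk
  rot[22] = $jkkkjkjkjjljjlkkklklkj
Sorted (with $ < everything):
  sorted[0] = $jkkkjkjkjjljjlkkklklkj
  sorted[1] = j$jkkkjkjkjjljjlkkklklk
  sorted[2] = jjljjlkkklklkj$jkkkjkjk
  sorted[3] = jjlkkklklkj$jkkkjkjkjjl
  sorted[4] = jkjjljjlkkklklkj$jkkkjk
  sorted[5] = jkjkjjljjlkkklklkj$jkkk
  sorted[6] = jkkkjkjkjjljjlkkklklkj$
  sorted[7] = jljjlkkklklkj$jkkkjkjkj
  sorted[8] = jlkkklklkj$jkkkjkjkjjlj
  sorted[9] = kj$jkkkjkjkjjljjlkkklkl
  sorted[10] = kjjljjlkkklklkj$jkkkjkj
  sorted[11] = kjkjjljjlkkklklkj$jkkkj
  sorted[12] = kjkjkjjljjlkkklklkj$jkk
  sorted[13] = kkjkjkjjljjlkkklklkj$jk
  sorted[14] = kkkjkjkjjljjlkkklklkj$j
  sorted[15] = kkklklkj$jkkkjkjkjjljjl
  sorted[16] = kklklkj$jkkkjkjkjjljjlk
  sorted[17] = klkj$jkkkjkjkjjljjlkkkl
  sorted[18] = klklkj$jkkkjkjkjjljjlkk
  sorted[19] = ljjlkkklklkj$jkkkjkjkjj
  sorted[20] = lkj$jkkkjkjkjjljjlkkklk
  sorted[21] = lkkklklkj$jkkkjkjkjjljj
  sorted[22] = lklkj$jkkkjkjkjjljjlkkk
sorted[9] = kj$jkkkjkjkjjljjlkkklkl

Answer: kj$jkkkjkjkjjljjlkkklkl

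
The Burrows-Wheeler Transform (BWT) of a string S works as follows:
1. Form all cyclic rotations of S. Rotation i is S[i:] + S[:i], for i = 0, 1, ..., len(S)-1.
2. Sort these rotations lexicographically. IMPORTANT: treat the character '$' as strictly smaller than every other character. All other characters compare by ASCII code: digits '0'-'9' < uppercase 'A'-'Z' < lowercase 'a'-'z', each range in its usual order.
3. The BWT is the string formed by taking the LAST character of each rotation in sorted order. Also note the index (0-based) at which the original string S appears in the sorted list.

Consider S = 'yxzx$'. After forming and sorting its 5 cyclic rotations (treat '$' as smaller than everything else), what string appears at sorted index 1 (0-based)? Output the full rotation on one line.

Answer: x$yxz

Derivation:
All 5 rotations (rotation i = S[i:]+S[:i]):
  rot[0] = yxzx$
  rot[1] = xzx$y
  rot[2] = zx$yx
  rot[3] = x$yxz
  rot[4] = $yxzx
Sorted (with $ < everything):
  sorted[0] = $yxzx
  sorted[1] = x$yxz
  sorted[2] = xzx$y
  sorted[3] = yxzx$
  sorted[4] = zx$yx
sorted[1] = x$yxz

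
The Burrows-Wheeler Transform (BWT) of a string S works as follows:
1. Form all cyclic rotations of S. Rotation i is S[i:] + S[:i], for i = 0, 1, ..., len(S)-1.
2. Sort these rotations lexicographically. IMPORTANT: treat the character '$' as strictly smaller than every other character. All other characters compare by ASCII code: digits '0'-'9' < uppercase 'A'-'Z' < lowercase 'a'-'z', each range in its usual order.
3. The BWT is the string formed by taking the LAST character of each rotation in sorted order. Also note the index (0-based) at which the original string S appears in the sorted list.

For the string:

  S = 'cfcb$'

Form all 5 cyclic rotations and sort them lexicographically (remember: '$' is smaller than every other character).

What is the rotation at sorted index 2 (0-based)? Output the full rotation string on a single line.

Answer: cb$cf

Derivation:
All 5 rotations (rotation i = S[i:]+S[:i]):
  rot[0] = cfcb$
  rot[1] = fcb$c
  rot[2] = cb$cf
  rot[3] = b$cfc
  rot[4] = $cfcb
Sorted (with $ < everything):
  sorted[0] = $cfcb
  sorted[1] = b$cfc
  sorted[2] = cb$cf
  sorted[3] = cfcb$
  sorted[4] = fcb$c
sorted[2] = cb$cf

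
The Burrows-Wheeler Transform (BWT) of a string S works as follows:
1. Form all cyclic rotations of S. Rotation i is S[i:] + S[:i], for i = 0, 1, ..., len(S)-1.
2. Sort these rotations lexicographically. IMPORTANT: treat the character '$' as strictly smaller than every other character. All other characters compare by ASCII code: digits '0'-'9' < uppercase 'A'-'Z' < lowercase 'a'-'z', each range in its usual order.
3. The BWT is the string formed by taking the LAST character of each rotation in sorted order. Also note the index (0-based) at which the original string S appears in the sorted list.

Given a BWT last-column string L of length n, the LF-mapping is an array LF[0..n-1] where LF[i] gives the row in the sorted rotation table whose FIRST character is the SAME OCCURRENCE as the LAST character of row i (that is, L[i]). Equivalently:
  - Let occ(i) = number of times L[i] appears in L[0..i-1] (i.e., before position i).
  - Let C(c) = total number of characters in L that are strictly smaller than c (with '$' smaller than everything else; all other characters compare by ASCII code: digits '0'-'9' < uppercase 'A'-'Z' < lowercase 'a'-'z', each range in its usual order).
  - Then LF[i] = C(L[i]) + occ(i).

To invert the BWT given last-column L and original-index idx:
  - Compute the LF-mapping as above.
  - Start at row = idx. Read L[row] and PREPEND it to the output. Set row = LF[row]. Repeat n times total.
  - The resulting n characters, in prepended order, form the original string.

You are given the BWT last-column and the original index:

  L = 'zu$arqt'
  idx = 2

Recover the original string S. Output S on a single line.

Answer: quartz$

Derivation:
LF mapping: 6 5 0 1 3 2 4
Walk LF starting at row 2, prepending L[row]:
  step 1: row=2, L[2]='$', prepend. Next row=LF[2]=0
  step 2: row=0, L[0]='z', prepend. Next row=LF[0]=6
  step 3: row=6, L[6]='t', prepend. Next row=LF[6]=4
  step 4: row=4, L[4]='r', prepend. Next row=LF[4]=3
  step 5: row=3, L[3]='a', prepend. Next row=LF[3]=1
  step 6: row=1, L[1]='u', prepend. Next row=LF[1]=5
  step 7: row=5, L[5]='q', prepend. Next row=LF[5]=2
Reversed output: quartz$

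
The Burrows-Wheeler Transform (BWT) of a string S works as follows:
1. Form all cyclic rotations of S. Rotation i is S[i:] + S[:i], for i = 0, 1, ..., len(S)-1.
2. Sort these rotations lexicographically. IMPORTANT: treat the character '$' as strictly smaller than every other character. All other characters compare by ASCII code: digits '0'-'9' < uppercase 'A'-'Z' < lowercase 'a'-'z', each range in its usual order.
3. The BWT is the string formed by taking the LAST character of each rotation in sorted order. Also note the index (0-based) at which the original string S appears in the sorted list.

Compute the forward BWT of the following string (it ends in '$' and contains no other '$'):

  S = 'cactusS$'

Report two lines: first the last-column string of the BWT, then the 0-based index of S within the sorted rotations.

All 8 rotations (rotation i = S[i:]+S[:i]):
  rot[0] = cactusS$
  rot[1] = actusS$c
  rot[2] = ctusS$ca
  rot[3] = tusS$cac
  rot[4] = usS$cact
  rot[5] = sS$cactu
  rot[6] = S$cactus
  rot[7] = $cactusS
Sorted (with $ < everything):
  sorted[0] = $cactusS  (last char: 'S')
  sorted[1] = S$cactus  (last char: 's')
  sorted[2] = actusS$c  (last char: 'c')
  sorted[3] = cactusS$  (last char: '$')
  sorted[4] = ctusS$ca  (last char: 'a')
  sorted[5] = sS$cactu  (last char: 'u')
  sorted[6] = tusS$cac  (last char: 'c')
  sorted[7] = usS$cact  (last char: 't')
Last column: Ssc$auct
Original string S is at sorted index 3

Answer: Ssc$auct
3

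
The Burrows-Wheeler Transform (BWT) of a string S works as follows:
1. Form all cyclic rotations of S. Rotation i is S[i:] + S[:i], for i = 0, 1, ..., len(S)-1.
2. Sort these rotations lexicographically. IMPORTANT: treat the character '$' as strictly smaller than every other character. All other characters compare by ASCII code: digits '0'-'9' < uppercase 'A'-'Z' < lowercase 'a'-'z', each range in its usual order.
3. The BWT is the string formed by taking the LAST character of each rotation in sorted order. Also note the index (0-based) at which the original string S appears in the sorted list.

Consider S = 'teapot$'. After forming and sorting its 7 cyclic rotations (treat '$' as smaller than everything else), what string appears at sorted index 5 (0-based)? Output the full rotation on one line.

All 7 rotations (rotation i = S[i:]+S[:i]):
  rot[0] = teapot$
  rot[1] = eapot$t
  rot[2] = apot$te
  rot[3] = pot$tea
  rot[4] = ot$teap
  rot[5] = t$teapo
  rot[6] = $teapot
Sorted (with $ < everything):
  sorted[0] = $teapot
  sorted[1] = apot$te
  sorted[2] = eapot$t
  sorted[3] = ot$teap
  sorted[4] = pot$tea
  sorted[5] = t$teapo
  sorted[6] = teapot$
sorted[5] = t$teapo

Answer: t$teapo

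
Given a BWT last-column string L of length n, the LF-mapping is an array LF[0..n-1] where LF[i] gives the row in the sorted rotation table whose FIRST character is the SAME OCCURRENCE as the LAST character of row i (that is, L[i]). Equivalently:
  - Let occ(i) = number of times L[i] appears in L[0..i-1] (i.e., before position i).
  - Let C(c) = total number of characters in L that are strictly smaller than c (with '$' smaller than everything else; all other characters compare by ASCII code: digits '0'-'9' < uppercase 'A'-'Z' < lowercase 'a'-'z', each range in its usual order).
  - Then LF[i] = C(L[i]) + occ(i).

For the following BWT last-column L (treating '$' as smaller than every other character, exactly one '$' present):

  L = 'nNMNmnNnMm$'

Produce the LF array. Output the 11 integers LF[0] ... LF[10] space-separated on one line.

Char counts: '$':1, 'M':2, 'N':3, 'm':2, 'n':3
C (first-col start): C('$')=0, C('M')=1, C('N')=3, C('m')=6, C('n')=8
L[0]='n': occ=0, LF[0]=C('n')+0=8+0=8
L[1]='N': occ=0, LF[1]=C('N')+0=3+0=3
L[2]='M': occ=0, LF[2]=C('M')+0=1+0=1
L[3]='N': occ=1, LF[3]=C('N')+1=3+1=4
L[4]='m': occ=0, LF[4]=C('m')+0=6+0=6
L[5]='n': occ=1, LF[5]=C('n')+1=8+1=9
L[6]='N': occ=2, LF[6]=C('N')+2=3+2=5
L[7]='n': occ=2, LF[7]=C('n')+2=8+2=10
L[8]='M': occ=1, LF[8]=C('M')+1=1+1=2
L[9]='m': occ=1, LF[9]=C('m')+1=6+1=7
L[10]='$': occ=0, LF[10]=C('$')+0=0+0=0

Answer: 8 3 1 4 6 9 5 10 2 7 0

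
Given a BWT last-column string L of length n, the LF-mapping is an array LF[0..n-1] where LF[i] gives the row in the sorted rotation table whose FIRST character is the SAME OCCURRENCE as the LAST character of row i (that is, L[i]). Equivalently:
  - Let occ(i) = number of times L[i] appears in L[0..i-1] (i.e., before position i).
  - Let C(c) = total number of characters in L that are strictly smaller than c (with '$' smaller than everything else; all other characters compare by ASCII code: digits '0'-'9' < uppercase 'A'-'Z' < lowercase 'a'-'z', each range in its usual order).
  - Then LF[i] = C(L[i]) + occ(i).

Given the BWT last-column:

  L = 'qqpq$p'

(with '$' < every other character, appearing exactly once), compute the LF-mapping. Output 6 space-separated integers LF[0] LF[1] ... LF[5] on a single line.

Char counts: '$':1, 'p':2, 'q':3
C (first-col start): C('$')=0, C('p')=1, C('q')=3
L[0]='q': occ=0, LF[0]=C('q')+0=3+0=3
L[1]='q': occ=1, LF[1]=C('q')+1=3+1=4
L[2]='p': occ=0, LF[2]=C('p')+0=1+0=1
L[3]='q': occ=2, LF[3]=C('q')+2=3+2=5
L[4]='$': occ=0, LF[4]=C('$')+0=0+0=0
L[5]='p': occ=1, LF[5]=C('p')+1=1+1=2

Answer: 3 4 1 5 0 2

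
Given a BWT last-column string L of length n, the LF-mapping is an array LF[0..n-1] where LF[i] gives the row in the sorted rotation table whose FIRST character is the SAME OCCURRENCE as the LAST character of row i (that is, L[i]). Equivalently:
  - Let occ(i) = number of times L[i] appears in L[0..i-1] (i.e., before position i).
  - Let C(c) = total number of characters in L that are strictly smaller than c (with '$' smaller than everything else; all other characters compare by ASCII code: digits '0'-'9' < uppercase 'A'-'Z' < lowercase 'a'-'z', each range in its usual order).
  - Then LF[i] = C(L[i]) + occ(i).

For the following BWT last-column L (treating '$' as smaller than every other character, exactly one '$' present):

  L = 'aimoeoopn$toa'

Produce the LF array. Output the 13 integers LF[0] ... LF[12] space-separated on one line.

Answer: 1 4 5 7 3 8 9 11 6 0 12 10 2

Derivation:
Char counts: '$':1, 'a':2, 'e':1, 'i':1, 'm':1, 'n':1, 'o':4, 'p':1, 't':1
C (first-col start): C('$')=0, C('a')=1, C('e')=3, C('i')=4, C('m')=5, C('n')=6, C('o')=7, C('p')=11, C('t')=12
L[0]='a': occ=0, LF[0]=C('a')+0=1+0=1
L[1]='i': occ=0, LF[1]=C('i')+0=4+0=4
L[2]='m': occ=0, LF[2]=C('m')+0=5+0=5
L[3]='o': occ=0, LF[3]=C('o')+0=7+0=7
L[4]='e': occ=0, LF[4]=C('e')+0=3+0=3
L[5]='o': occ=1, LF[5]=C('o')+1=7+1=8
L[6]='o': occ=2, LF[6]=C('o')+2=7+2=9
L[7]='p': occ=0, LF[7]=C('p')+0=11+0=11
L[8]='n': occ=0, LF[8]=C('n')+0=6+0=6
L[9]='$': occ=0, LF[9]=C('$')+0=0+0=0
L[10]='t': occ=0, LF[10]=C('t')+0=12+0=12
L[11]='o': occ=3, LF[11]=C('o')+3=7+3=10
L[12]='a': occ=1, LF[12]=C('a')+1=1+1=2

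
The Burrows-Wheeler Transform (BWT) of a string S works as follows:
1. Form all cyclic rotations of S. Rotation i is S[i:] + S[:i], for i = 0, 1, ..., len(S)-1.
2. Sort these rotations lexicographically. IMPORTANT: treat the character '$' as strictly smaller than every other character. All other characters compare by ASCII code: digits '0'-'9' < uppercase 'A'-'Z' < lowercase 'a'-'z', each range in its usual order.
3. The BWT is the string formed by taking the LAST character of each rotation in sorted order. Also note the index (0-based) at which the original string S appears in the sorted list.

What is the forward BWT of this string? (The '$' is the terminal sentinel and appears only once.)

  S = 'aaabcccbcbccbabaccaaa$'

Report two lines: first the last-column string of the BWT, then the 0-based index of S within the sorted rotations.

All 22 rotations (rotation i = S[i:]+S[:i]):
  rot[0] = aaabcccbcbccbabaccaaa$
  rot[1] = aabcccbcbccbabaccaaa$a
  rot[2] = abcccbcbccbabaccaaa$aa
  rot[3] = bcccbcbccbabaccaaa$aaa
  rot[4] = cccbcbccbabaccaaa$aaab
  rot[5] = ccbcbccbabaccaaa$aaabc
  rot[6] = cbcbccbabaccaaa$aaabcc
  rot[7] = bcbccbabaccaaa$aaabccc
  rot[8] = cbccbabaccaaa$aaabcccb
  rot[9] = bccbabaccaaa$aaabcccbc
  rot[10] = ccbabaccaaa$aaabcccbcb
  rot[11] = cbabaccaaa$aaabcccbcbc
  rot[12] = babaccaaa$aaabcccbcbcc
  rot[13] = abaccaaa$aaabcccbcbccb
  rot[14] = baccaaa$aaabcccbcbccba
  rot[15] = accaaa$aaabcccbcbccbab
  rot[16] = ccaaa$aaabcccbcbccbaba
  rot[17] = caaa$aaabcccbcbccbabac
  rot[18] = aaa$aaabcccbcbccbabacc
  rot[19] = aa$aaabcccbcbccbabacca
  rot[20] = a$aaabcccbcbccbabaccaa
  rot[21] = $aaabcccbcbccbabaccaaa
Sorted (with $ < everything):
  sorted[0] = $aaabcccbcbccbabaccaaa  (last char: 'a')
  sorted[1] = a$aaabcccbcbccbabaccaa  (last char: 'a')
  sorted[2] = aa$aaabcccbcbccbabacca  (last char: 'a')
  sorted[3] = aaa$aaabcccbcbccbabacc  (last char: 'c')
  sorted[4] = aaabcccbcbccbabaccaaa$  (last char: '$')
  sorted[5] = aabcccbcbccbabaccaaa$a  (last char: 'a')
  sorted[6] = abaccaaa$aaabcccbcbccb  (last char: 'b')
  sorted[7] = abcccbcbccbabaccaaa$aa  (last char: 'a')
  sorted[8] = accaaa$aaabcccbcbccbab  (last char: 'b')
  sorted[9] = babaccaaa$aaabcccbcbcc  (last char: 'c')
  sorted[10] = baccaaa$aaabcccbcbccba  (last char: 'a')
  sorted[11] = bcbccbabaccaaa$aaabccc  (last char: 'c')
  sorted[12] = bccbabaccaaa$aaabcccbc  (last char: 'c')
  sorted[13] = bcccbcbccbabaccaaa$aaa  (last char: 'a')
  sorted[14] = caaa$aaabcccbcbccbabac  (last char: 'c')
  sorted[15] = cbabaccaaa$aaabcccbcbc  (last char: 'c')
  sorted[16] = cbcbccbabaccaaa$aaabcc  (last char: 'c')
  sorted[17] = cbccbabaccaaa$aaabcccb  (last char: 'b')
  sorted[18] = ccaaa$aaabcccbcbccbaba  (last char: 'a')
  sorted[19] = ccbabaccaaa$aaabcccbcb  (last char: 'b')
  sorted[20] = ccbcbccbabaccaaa$aaabc  (last char: 'c')
  sorted[21] = cccbcbccbabaccaaa$aaab  (last char: 'b')
Last column: aaac$ababcaccacccbabcb
Original string S is at sorted index 4

Answer: aaac$ababcaccacccbabcb
4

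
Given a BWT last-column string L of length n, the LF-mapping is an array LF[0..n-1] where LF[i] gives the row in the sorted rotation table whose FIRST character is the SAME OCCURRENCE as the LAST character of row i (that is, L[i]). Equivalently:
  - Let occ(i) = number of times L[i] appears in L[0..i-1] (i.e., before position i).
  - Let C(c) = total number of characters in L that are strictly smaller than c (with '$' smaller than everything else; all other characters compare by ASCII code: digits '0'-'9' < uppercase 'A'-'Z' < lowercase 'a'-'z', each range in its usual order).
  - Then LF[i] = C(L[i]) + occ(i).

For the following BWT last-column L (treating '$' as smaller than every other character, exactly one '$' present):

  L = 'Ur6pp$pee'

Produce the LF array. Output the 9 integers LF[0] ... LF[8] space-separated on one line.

Answer: 2 8 1 5 6 0 7 3 4

Derivation:
Char counts: '$':1, '6':1, 'U':1, 'e':2, 'p':3, 'r':1
C (first-col start): C('$')=0, C('6')=1, C('U')=2, C('e')=3, C('p')=5, C('r')=8
L[0]='U': occ=0, LF[0]=C('U')+0=2+0=2
L[1]='r': occ=0, LF[1]=C('r')+0=8+0=8
L[2]='6': occ=0, LF[2]=C('6')+0=1+0=1
L[3]='p': occ=0, LF[3]=C('p')+0=5+0=5
L[4]='p': occ=1, LF[4]=C('p')+1=5+1=6
L[5]='$': occ=0, LF[5]=C('$')+0=0+0=0
L[6]='p': occ=2, LF[6]=C('p')+2=5+2=7
L[7]='e': occ=0, LF[7]=C('e')+0=3+0=3
L[8]='e': occ=1, LF[8]=C('e')+1=3+1=4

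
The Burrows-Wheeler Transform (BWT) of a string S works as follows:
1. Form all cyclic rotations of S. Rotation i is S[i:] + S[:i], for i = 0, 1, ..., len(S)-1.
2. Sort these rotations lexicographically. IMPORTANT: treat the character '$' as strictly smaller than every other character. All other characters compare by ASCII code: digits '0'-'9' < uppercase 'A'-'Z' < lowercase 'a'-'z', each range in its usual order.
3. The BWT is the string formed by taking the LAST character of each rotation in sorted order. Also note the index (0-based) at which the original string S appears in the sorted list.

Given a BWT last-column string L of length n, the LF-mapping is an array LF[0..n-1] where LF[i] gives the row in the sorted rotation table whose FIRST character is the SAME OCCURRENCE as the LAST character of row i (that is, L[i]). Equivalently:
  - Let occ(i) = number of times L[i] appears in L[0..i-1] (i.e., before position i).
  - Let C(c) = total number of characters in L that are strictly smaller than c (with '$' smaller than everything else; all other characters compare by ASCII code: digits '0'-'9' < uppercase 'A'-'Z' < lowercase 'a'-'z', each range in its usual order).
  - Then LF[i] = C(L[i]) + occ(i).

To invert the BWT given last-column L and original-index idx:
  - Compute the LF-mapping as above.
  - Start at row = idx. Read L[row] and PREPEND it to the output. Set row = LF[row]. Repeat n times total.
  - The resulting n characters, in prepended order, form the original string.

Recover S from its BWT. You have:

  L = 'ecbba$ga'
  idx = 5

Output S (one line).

LF mapping: 6 5 3 4 1 0 7 2
Walk LF starting at row 5, prepending L[row]:
  step 1: row=5, L[5]='$', prepend. Next row=LF[5]=0
  step 2: row=0, L[0]='e', prepend. Next row=LF[0]=6
  step 3: row=6, L[6]='g', prepend. Next row=LF[6]=7
  step 4: row=7, L[7]='a', prepend. Next row=LF[7]=2
  step 5: row=2, L[2]='b', prepend. Next row=LF[2]=3
  step 6: row=3, L[3]='b', prepend. Next row=LF[3]=4
  step 7: row=4, L[4]='a', prepend. Next row=LF[4]=1
  step 8: row=1, L[1]='c', prepend. Next row=LF[1]=5
Reversed output: cabbage$

Answer: cabbage$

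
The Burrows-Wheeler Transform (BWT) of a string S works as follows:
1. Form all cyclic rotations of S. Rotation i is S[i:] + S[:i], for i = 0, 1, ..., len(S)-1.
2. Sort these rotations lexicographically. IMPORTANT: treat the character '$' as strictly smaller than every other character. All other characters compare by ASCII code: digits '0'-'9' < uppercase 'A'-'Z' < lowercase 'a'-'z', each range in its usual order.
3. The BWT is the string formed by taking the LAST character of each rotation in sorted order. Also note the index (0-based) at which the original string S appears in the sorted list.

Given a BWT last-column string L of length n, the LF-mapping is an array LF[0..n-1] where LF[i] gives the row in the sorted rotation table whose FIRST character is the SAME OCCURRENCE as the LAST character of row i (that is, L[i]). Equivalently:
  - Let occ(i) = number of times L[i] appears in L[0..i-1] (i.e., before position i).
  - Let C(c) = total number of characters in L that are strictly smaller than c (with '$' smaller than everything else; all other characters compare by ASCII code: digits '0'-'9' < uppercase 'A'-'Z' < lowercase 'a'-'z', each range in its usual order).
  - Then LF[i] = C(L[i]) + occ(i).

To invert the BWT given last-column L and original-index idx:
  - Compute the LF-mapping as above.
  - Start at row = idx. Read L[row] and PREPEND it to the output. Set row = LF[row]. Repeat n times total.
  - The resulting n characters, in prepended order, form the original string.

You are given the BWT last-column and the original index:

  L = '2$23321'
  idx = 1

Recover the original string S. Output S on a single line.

Answer: 132322$

Derivation:
LF mapping: 2 0 3 5 6 4 1
Walk LF starting at row 1, prepending L[row]:
  step 1: row=1, L[1]='$', prepend. Next row=LF[1]=0
  step 2: row=0, L[0]='2', prepend. Next row=LF[0]=2
  step 3: row=2, L[2]='2', prepend. Next row=LF[2]=3
  step 4: row=3, L[3]='3', prepend. Next row=LF[3]=5
  step 5: row=5, L[5]='2', prepend. Next row=LF[5]=4
  step 6: row=4, L[4]='3', prepend. Next row=LF[4]=6
  step 7: row=6, L[6]='1', prepend. Next row=LF[6]=1
Reversed output: 132322$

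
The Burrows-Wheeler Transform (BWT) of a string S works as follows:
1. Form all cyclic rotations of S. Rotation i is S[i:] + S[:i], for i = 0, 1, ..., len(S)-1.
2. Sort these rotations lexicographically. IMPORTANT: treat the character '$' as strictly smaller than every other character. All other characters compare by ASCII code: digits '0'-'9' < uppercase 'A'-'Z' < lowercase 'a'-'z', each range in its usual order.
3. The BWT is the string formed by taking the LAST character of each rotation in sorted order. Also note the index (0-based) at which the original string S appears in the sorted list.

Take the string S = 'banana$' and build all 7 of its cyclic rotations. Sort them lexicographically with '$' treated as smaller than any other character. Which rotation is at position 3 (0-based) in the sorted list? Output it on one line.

All 7 rotations (rotation i = S[i:]+S[:i]):
  rot[0] = banana$
  rot[1] = anana$b
  rot[2] = nana$ba
  rot[3] = ana$ban
  rot[4] = na$bana
  rot[5] = a$banan
  rot[6] = $banana
Sorted (with $ < everything):
  sorted[0] = $banana
  sorted[1] = a$banan
  sorted[2] = ana$ban
  sorted[3] = anana$b
  sorted[4] = banana$
  sorted[5] = na$bana
  sorted[6] = nana$ba
sorted[3] = anana$b

Answer: anana$b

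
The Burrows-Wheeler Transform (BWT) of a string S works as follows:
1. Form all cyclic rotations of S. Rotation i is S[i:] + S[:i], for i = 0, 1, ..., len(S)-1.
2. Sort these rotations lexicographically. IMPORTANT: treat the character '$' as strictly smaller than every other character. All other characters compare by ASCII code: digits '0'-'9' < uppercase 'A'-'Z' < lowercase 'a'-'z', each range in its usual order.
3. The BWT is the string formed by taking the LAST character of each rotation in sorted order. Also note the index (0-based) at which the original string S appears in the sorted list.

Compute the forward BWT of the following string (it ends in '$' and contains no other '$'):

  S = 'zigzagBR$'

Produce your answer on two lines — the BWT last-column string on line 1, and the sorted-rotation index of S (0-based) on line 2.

Answer: RgBzaizg$
8

Derivation:
All 9 rotations (rotation i = S[i:]+S[:i]):
  rot[0] = zigzagBR$
  rot[1] = igzagBR$z
  rot[2] = gzagBR$zi
  rot[3] = zagBR$zig
  rot[4] = agBR$zigz
  rot[5] = gBR$zigza
  rot[6] = BR$zigzag
  rot[7] = R$zigzagB
  rot[8] = $zigzagBR
Sorted (with $ < everything):
  sorted[0] = $zigzagBR  (last char: 'R')
  sorted[1] = BR$zigzag  (last char: 'g')
  sorted[2] = R$zigzagB  (last char: 'B')
  sorted[3] = agBR$zigz  (last char: 'z')
  sorted[4] = gBR$zigza  (last char: 'a')
  sorted[5] = gzagBR$zi  (last char: 'i')
  sorted[6] = igzagBR$z  (last char: 'z')
  sorted[7] = zagBR$zig  (last char: 'g')
  sorted[8] = zigzagBR$  (last char: '$')
Last column: RgBzaizg$
Original string S is at sorted index 8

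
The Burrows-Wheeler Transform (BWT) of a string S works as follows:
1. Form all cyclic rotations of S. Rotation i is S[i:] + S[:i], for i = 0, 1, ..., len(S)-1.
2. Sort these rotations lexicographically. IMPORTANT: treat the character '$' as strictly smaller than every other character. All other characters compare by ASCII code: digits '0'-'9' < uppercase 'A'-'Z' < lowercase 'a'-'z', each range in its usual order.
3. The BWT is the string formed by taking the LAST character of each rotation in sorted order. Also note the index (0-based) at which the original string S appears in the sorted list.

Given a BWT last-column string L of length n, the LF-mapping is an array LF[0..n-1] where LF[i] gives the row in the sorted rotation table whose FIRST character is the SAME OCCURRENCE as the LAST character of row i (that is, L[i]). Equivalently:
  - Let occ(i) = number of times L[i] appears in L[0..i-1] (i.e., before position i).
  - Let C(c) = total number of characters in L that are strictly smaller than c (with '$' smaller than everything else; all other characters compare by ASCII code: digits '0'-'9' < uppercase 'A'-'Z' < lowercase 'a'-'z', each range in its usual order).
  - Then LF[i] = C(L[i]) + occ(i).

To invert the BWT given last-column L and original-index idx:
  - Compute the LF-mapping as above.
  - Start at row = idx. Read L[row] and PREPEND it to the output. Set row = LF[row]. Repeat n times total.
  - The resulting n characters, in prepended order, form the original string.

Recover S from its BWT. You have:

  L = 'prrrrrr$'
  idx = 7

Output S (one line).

LF mapping: 1 2 3 4 5 6 7 0
Walk LF starting at row 7, prepending L[row]:
  step 1: row=7, L[7]='$', prepend. Next row=LF[7]=0
  step 2: row=0, L[0]='p', prepend. Next row=LF[0]=1
  step 3: row=1, L[1]='r', prepend. Next row=LF[1]=2
  step 4: row=2, L[2]='r', prepend. Next row=LF[2]=3
  step 5: row=3, L[3]='r', prepend. Next row=LF[3]=4
  step 6: row=4, L[4]='r', prepend. Next row=LF[4]=5
  step 7: row=5, L[5]='r', prepend. Next row=LF[5]=6
  step 8: row=6, L[6]='r', prepend. Next row=LF[6]=7
Reversed output: rrrrrrp$

Answer: rrrrrrp$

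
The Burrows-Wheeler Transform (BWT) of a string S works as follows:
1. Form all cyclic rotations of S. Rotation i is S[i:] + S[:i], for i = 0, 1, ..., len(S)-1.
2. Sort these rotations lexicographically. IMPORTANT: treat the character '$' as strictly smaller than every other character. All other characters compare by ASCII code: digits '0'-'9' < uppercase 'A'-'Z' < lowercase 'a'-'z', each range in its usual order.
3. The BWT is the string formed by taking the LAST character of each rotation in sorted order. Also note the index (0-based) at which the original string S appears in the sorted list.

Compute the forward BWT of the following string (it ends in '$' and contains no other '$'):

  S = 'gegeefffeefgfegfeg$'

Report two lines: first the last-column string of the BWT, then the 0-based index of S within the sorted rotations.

Answer: ggfeefgffggfeeee$ef
16

Derivation:
All 19 rotations (rotation i = S[i:]+S[:i]):
  rot[0] = gegeefffeefgfegfeg$
  rot[1] = egeefffeefgfegfeg$g
  rot[2] = geefffeefgfegfeg$ge
  rot[3] = eefffeefgfegfeg$geg
  rot[4] = efffeefgfegfeg$gege
  rot[5] = fffeefgfegfeg$gegee
  rot[6] = ffeefgfegfeg$gegeef
  rot[7] = feefgfegfeg$gegeeff
  rot[8] = eefgfegfeg$gegeefff
  rot[9] = efgfegfeg$gegeefffe
  rot[10] = fgfegfeg$gegeefffee
  rot[11] = gfegfeg$gegeefffeef
  rot[12] = fegfeg$gegeefffeefg
  rot[13] = egfeg$gegeefffeefgf
  rot[14] = gfeg$gegeefffeefgfe
  rot[15] = feg$gegeefffeefgfeg
  rot[16] = eg$gegeefffeefgfegf
  rot[17] = g$gegeefffeefgfegfe
  rot[18] = $gegeefffeefgfegfeg
Sorted (with $ < everything):
  sorted[0] = $gegeefffeefgfegfeg  (last char: 'g')
  sorted[1] = eefffeefgfegfeg$geg  (last char: 'g')
  sorted[2] = eefgfegfeg$gegeefff  (last char: 'f')
  sorted[3] = efffeefgfegfeg$gege  (last char: 'e')
  sorted[4] = efgfegfeg$gegeefffe  (last char: 'e')
  sorted[5] = eg$gegeefffeefgfegf  (last char: 'f')
  sorted[6] = egeefffeefgfegfeg$g  (last char: 'g')
  sorted[7] = egfeg$gegeefffeefgf  (last char: 'f')
  sorted[8] = feefgfegfeg$gegeeff  (last char: 'f')
  sorted[9] = feg$gegeefffeefgfeg  (last char: 'g')
  sorted[10] = fegfeg$gegeefffeefg  (last char: 'g')
  sorted[11] = ffeefgfegfeg$gegeef  (last char: 'f')
  sorted[12] = fffeefgfegfeg$gegee  (last char: 'e')
  sorted[13] = fgfegfeg$gegeefffee  (last char: 'e')
  sorted[14] = g$gegeefffeefgfegfe  (last char: 'e')
  sorted[15] = geefffeefgfegfeg$ge  (last char: 'e')
  sorted[16] = gegeefffeefgfegfeg$  (last char: '$')
  sorted[17] = gfeg$gegeefffeefgfe  (last char: 'e')
  sorted[18] = gfegfeg$gegeefffeef  (last char: 'f')
Last column: ggfeefgffggfeeee$ef
Original string S is at sorted index 16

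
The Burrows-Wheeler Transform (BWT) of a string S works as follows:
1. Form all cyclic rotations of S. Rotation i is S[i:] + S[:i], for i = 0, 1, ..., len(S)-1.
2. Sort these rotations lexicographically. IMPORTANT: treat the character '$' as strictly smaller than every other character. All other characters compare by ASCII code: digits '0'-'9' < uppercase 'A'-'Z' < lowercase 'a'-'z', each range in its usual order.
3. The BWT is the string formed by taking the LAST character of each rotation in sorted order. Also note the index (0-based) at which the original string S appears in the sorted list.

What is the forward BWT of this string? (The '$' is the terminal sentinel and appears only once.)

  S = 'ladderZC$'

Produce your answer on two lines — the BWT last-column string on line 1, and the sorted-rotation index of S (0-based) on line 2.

Answer: CZrladd$e
7

Derivation:
All 9 rotations (rotation i = S[i:]+S[:i]):
  rot[0] = ladderZC$
  rot[1] = adderZC$l
  rot[2] = dderZC$la
  rot[3] = derZC$lad
  rot[4] = erZC$ladd
  rot[5] = rZC$ladde
  rot[6] = ZC$ladder
  rot[7] = C$ladderZ
  rot[8] = $ladderZC
Sorted (with $ < everything):
  sorted[0] = $ladderZC  (last char: 'C')
  sorted[1] = C$ladderZ  (last char: 'Z')
  sorted[2] = ZC$ladder  (last char: 'r')
  sorted[3] = adderZC$l  (last char: 'l')
  sorted[4] = dderZC$la  (last char: 'a')
  sorted[5] = derZC$lad  (last char: 'd')
  sorted[6] = erZC$ladd  (last char: 'd')
  sorted[7] = ladderZC$  (last char: '$')
  sorted[8] = rZC$ladde  (last char: 'e')
Last column: CZrladd$e
Original string S is at sorted index 7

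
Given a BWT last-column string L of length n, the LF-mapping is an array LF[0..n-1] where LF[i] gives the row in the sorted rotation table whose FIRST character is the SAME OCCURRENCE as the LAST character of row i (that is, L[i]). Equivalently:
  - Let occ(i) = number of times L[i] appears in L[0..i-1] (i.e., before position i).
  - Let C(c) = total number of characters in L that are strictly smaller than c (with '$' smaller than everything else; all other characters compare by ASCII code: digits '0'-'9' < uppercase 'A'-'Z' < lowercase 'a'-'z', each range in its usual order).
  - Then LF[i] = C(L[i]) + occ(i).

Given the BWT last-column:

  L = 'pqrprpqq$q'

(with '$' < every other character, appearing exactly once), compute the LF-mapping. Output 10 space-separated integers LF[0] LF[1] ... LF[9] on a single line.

Char counts: '$':1, 'p':3, 'q':4, 'r':2
C (first-col start): C('$')=0, C('p')=1, C('q')=4, C('r')=8
L[0]='p': occ=0, LF[0]=C('p')+0=1+0=1
L[1]='q': occ=0, LF[1]=C('q')+0=4+0=4
L[2]='r': occ=0, LF[2]=C('r')+0=8+0=8
L[3]='p': occ=1, LF[3]=C('p')+1=1+1=2
L[4]='r': occ=1, LF[4]=C('r')+1=8+1=9
L[5]='p': occ=2, LF[5]=C('p')+2=1+2=3
L[6]='q': occ=1, LF[6]=C('q')+1=4+1=5
L[7]='q': occ=2, LF[7]=C('q')+2=4+2=6
L[8]='$': occ=0, LF[8]=C('$')+0=0+0=0
L[9]='q': occ=3, LF[9]=C('q')+3=4+3=7

Answer: 1 4 8 2 9 3 5 6 0 7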